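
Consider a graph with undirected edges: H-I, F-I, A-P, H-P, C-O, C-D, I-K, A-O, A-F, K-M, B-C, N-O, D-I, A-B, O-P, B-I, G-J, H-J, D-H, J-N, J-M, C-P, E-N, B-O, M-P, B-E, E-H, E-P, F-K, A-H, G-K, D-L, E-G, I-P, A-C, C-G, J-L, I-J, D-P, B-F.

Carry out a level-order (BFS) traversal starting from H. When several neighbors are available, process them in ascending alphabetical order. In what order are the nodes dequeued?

H A D E I J P B C F O L G N K M

Visit H; enqueue A, D, E, I, J, P → queue [A, D, E, I, J, P]
Visit A; enqueue B, C, F, O → queue [D, E, I, J, P, B, C, F, O]
Visit D; enqueue L → queue [E, I, J, P, B, C, F, O, L]
Visit E; enqueue G, N → queue [I, J, P, B, C, F, O, L, G, N]
Visit I; enqueue K → queue [J, P, B, C, F, O, L, G, N, K]
Visit J; enqueue M → queue [P, B, C, F, O, L, G, N, K, M]
Visit P → queue [B, C, F, O, L, G, N, K, M]
Visit B → queue [C, F, O, L, G, N, K, M]
Visit C → queue [F, O, L, G, N, K, M]
Visit F → queue [O, L, G, N, K, M]
Visit O → queue [L, G, N, K, M]
Visit L → queue [G, N, K, M]
Visit G → queue [N, K, M]
Visit N → queue [K, M]
Visit K → queue [M]
Visit M → queue []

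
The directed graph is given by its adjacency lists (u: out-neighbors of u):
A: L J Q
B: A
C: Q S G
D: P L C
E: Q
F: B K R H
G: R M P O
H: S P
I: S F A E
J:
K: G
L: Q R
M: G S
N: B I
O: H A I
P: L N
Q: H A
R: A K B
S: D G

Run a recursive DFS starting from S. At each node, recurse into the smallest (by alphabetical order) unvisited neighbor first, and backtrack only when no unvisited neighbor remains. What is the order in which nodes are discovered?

Visit S
S → D
D → C
C → G
G → M
G → O
O → A
A → J
A → L
L → Q
Q → H
H → P
P → N
N → B
N → I
I → E
I → F
F → K
F → R

S -> D -> C -> G -> M -> O -> A -> J -> L -> Q -> H -> P -> N -> B -> I -> E -> F -> K -> R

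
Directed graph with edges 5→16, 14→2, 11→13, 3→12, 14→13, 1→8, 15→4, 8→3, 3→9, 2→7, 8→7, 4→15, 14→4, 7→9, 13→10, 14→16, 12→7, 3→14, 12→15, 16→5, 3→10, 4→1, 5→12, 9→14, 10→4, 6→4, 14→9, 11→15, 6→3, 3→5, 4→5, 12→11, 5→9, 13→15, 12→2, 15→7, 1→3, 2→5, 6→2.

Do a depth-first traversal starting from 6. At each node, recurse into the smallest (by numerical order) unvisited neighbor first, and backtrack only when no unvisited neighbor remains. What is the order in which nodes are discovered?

6 -> 2 -> 5 -> 9 -> 14 -> 4 -> 1 -> 3 -> 10 -> 12 -> 7 -> 11 -> 13 -> 15 -> 8 -> 16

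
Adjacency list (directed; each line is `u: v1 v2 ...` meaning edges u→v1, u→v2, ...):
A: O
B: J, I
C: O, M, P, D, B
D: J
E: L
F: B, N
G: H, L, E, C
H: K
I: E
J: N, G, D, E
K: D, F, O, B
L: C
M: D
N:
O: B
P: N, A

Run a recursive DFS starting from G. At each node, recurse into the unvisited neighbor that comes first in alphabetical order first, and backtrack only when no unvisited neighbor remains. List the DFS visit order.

G, C, B, I, E, L, J, D, N, M, O, P, A, H, K, F

Visit G
G → C
C → B
B → I
I → E
E → L
B → J
J → D
J → N
C → M
C → O
C → P
P → A
G → H
H → K
K → F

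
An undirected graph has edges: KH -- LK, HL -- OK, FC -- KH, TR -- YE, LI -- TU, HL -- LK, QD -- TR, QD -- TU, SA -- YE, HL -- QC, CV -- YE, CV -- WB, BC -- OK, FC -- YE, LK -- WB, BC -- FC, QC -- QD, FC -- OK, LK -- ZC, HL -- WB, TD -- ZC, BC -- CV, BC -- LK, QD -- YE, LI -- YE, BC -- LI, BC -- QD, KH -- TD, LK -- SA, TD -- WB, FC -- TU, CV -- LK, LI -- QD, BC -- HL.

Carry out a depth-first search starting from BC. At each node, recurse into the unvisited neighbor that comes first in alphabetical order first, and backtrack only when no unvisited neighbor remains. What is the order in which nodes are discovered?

BC, CV, LK, HL, OK, FC, KH, TD, WB, ZC, TU, LI, QD, QC, TR, YE, SA

Visit BC
BC → CV
CV → LK
LK → HL
HL → OK
OK → FC
FC → KH
KH → TD
TD → WB
TD → ZC
FC → TU
TU → LI
LI → QD
QD → QC
QD → TR
TR → YE
YE → SA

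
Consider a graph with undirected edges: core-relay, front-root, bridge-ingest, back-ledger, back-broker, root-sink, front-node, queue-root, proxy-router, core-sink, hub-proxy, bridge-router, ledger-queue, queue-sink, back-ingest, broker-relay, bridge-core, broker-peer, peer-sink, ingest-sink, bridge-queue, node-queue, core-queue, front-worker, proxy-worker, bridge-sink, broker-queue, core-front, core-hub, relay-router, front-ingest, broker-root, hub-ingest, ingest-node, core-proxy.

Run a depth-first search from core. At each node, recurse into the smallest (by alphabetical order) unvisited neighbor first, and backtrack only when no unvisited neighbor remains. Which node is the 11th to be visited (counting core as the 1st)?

Visit core
core → bridge
bridge → ingest
ingest → back
back → broker
broker → peer
peer → sink
sink → queue
queue → ledger
queue → node
node → front
front → root
front → worker
worker → proxy
proxy → hub
proxy → router
router → relay

Visit order: core, bridge, ingest, back, broker, peer, sink, queue, ledger, node, front, root, worker, proxy, hub, router, relay

front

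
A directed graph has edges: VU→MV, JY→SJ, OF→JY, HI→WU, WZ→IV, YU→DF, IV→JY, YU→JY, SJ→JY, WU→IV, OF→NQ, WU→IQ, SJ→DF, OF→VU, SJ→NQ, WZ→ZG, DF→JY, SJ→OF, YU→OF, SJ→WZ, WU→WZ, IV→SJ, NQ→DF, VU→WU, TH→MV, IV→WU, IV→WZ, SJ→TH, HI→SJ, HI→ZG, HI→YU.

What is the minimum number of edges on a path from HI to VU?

Level 0: HI
Level 1: SJ, WU, YU, ZG
Level 2: DF, IQ, IV, JY, NQ, OF, TH, WZ
Level 3: MV, VU
VU first appears at level 3.

3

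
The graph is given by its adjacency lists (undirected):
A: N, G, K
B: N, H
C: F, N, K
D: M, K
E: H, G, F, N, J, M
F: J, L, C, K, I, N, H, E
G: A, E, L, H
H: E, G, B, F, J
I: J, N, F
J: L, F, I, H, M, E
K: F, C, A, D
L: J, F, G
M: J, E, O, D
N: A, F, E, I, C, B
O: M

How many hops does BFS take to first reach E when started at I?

Level 0: I
Level 1: F, J, N
Level 2: A, B, C, E, H, K, L, M
Level 3: D, G, O
E first appears at level 2.

2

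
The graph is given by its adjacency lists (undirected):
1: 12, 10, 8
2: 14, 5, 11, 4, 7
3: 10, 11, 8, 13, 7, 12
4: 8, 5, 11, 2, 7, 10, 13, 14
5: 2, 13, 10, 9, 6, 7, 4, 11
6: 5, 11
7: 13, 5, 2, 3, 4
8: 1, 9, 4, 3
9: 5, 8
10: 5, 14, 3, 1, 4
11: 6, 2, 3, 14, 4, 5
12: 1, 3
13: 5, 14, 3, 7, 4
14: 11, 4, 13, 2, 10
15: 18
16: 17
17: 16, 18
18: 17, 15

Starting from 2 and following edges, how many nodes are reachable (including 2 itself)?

14

BFS from 2 visits: 2, 14, 11, 7, 5, 4, 13, 10, 6, 3, 9, 8, 1, 12
Reachable nodes: 14 of 18 total.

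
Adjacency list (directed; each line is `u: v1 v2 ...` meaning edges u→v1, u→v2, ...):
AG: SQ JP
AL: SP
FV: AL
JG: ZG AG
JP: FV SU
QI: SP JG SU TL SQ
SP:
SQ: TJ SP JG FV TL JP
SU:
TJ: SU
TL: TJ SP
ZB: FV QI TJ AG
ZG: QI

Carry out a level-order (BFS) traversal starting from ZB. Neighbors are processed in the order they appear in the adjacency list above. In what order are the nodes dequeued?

ZB FV QI TJ AG AL SP JG SU TL SQ JP ZG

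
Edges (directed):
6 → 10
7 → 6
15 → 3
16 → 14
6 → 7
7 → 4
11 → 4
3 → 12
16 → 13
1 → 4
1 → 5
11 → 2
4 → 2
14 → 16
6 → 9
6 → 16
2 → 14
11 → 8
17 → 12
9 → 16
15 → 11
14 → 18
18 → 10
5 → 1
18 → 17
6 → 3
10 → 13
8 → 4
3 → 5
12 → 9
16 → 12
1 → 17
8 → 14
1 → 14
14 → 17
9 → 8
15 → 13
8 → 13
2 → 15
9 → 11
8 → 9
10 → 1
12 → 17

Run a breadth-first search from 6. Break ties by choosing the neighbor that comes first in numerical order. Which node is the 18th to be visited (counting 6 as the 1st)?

15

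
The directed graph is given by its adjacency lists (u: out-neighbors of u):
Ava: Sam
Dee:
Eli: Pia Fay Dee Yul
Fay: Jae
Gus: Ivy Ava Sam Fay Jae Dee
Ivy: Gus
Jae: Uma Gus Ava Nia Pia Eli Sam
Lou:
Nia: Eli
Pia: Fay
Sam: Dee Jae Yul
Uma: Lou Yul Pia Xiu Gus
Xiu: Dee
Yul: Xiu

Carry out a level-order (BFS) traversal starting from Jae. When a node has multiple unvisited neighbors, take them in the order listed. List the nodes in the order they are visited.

Jae Uma Gus Ava Nia Pia Eli Sam Lou Yul Xiu Ivy Fay Dee

Visit Jae; enqueue Uma, Gus, Ava, Nia, Pia, Eli, Sam → queue [Uma, Gus, Ava, Nia, Pia, Eli, Sam]
Visit Uma; enqueue Lou, Yul, Xiu → queue [Gus, Ava, Nia, Pia, Eli, Sam, Lou, Yul, Xiu]
Visit Gus; enqueue Ivy, Fay, Dee → queue [Ava, Nia, Pia, Eli, Sam, Lou, Yul, Xiu, Ivy, Fay, Dee]
Visit Ava → queue [Nia, Pia, Eli, Sam, Lou, Yul, Xiu, Ivy, Fay, Dee]
Visit Nia → queue [Pia, Eli, Sam, Lou, Yul, Xiu, Ivy, Fay, Dee]
Visit Pia → queue [Eli, Sam, Lou, Yul, Xiu, Ivy, Fay, Dee]
Visit Eli → queue [Sam, Lou, Yul, Xiu, Ivy, Fay, Dee]
Visit Sam → queue [Lou, Yul, Xiu, Ivy, Fay, Dee]
Visit Lou → queue [Yul, Xiu, Ivy, Fay, Dee]
Visit Yul → queue [Xiu, Ivy, Fay, Dee]
Visit Xiu → queue [Ivy, Fay, Dee]
Visit Ivy → queue [Fay, Dee]
Visit Fay → queue [Dee]
Visit Dee → queue []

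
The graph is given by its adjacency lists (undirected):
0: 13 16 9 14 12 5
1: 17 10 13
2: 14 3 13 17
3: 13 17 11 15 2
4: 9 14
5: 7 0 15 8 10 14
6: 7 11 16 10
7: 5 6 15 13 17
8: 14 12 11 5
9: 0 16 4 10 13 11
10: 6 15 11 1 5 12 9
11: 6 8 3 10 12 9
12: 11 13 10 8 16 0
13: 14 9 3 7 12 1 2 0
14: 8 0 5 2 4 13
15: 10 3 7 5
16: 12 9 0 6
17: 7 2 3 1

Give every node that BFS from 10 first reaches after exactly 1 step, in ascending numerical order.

Level 0: 10
Level 1: 1, 5, 6, 9, 11, 12, 15
Level 2: 0, 3, 4, 7, 8, 13, 14, 16, 17
Level 3: 2

1, 5, 6, 9, 11, 12, 15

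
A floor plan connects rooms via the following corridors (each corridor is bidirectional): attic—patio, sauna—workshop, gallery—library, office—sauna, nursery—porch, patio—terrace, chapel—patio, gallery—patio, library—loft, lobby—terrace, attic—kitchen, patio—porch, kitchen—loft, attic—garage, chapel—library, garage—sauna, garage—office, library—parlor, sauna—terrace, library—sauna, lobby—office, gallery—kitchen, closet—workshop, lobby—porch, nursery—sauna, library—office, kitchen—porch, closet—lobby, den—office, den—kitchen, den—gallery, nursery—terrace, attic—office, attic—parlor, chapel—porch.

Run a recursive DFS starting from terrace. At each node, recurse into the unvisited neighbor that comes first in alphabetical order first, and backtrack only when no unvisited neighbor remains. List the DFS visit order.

terrace, lobby, closet, workshop, sauna, garage, attic, kitchen, den, gallery, library, chapel, patio, porch, nursery, loft, office, parlor

Visit terrace
terrace → lobby
lobby → closet
closet → workshop
workshop → sauna
sauna → garage
garage → attic
attic → kitchen
kitchen → den
den → gallery
gallery → library
library → chapel
chapel → patio
patio → porch
porch → nursery
library → loft
library → office
library → parlor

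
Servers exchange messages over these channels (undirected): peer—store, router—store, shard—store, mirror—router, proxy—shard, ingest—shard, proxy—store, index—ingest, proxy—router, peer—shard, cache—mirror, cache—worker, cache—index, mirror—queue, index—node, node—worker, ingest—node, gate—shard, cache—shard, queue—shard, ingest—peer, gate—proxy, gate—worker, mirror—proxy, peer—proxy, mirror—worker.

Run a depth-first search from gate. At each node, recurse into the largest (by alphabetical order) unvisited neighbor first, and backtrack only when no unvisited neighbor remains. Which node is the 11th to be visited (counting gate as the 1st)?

queue

Visit gate
gate → worker
worker → node
node → ingest
ingest → shard
shard → store
store → router
router → proxy
proxy → peer
proxy → mirror
mirror → queue
mirror → cache
cache → index

Visit order: gate, worker, node, ingest, shard, store, router, proxy, peer, mirror, queue, cache, index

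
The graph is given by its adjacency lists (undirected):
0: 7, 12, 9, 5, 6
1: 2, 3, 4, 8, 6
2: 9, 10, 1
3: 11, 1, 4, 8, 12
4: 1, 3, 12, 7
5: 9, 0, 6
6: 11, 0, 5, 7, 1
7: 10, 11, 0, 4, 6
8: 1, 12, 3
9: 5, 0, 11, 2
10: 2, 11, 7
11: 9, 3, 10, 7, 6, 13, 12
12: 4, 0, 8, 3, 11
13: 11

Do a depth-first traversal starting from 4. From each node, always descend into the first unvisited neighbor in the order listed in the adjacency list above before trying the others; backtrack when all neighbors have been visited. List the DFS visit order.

4 -> 1 -> 2 -> 9 -> 5 -> 0 -> 7 -> 10 -> 11 -> 3 -> 8 -> 12 -> 6 -> 13

Visit 4
4 → 1
1 → 2
2 → 9
9 → 5
5 → 0
0 → 7
7 → 10
10 → 11
11 → 3
3 → 8
8 → 12
11 → 6
11 → 13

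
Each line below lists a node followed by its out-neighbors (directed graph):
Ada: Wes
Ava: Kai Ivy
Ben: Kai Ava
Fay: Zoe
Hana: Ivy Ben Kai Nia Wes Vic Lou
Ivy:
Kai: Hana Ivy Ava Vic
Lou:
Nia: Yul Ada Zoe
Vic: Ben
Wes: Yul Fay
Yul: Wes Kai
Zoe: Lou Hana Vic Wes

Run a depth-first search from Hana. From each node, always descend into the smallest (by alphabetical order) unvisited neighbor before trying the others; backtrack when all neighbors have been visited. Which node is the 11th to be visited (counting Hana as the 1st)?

Fay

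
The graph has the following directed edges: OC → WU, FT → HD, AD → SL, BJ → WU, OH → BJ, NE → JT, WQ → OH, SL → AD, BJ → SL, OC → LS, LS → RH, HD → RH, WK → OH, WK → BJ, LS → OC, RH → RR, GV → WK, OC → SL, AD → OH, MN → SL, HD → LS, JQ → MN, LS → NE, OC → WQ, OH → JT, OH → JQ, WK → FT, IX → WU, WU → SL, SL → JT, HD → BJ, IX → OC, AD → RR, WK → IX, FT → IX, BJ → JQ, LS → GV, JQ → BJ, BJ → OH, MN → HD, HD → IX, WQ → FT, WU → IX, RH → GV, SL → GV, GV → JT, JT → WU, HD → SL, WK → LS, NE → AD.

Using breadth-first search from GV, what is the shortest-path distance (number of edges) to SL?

3

Level 0: GV
Level 1: JT, WK
Level 2: BJ, FT, IX, LS, OH, WU
Level 3: HD, JQ, NE, OC, RH, SL
Level 4: AD, MN, RR, WQ
SL first appears at level 3.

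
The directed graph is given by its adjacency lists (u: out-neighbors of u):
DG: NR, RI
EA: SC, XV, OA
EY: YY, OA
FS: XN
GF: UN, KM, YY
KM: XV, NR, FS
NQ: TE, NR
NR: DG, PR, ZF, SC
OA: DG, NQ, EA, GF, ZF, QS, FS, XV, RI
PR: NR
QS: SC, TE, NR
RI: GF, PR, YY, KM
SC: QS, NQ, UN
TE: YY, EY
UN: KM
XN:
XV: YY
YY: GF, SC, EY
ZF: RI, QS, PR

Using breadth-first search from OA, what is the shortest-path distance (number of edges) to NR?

2

Level 0: OA
Level 1: DG, EA, FS, GF, NQ, QS, RI, XV, ZF
Level 2: KM, NR, PR, SC, TE, UN, XN, YY
Level 3: EY
NR first appears at level 2.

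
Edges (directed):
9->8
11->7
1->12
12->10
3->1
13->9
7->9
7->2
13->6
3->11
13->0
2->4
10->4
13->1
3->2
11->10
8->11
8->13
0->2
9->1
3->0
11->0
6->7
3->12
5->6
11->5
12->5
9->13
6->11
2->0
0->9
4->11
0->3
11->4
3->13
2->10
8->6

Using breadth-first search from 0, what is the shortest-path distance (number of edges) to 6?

Level 0: 0
Level 1: 2, 3, 9
Level 2: 1, 4, 8, 10, 11, 12, 13
Level 3: 5, 6, 7
6 first appears at level 3.

3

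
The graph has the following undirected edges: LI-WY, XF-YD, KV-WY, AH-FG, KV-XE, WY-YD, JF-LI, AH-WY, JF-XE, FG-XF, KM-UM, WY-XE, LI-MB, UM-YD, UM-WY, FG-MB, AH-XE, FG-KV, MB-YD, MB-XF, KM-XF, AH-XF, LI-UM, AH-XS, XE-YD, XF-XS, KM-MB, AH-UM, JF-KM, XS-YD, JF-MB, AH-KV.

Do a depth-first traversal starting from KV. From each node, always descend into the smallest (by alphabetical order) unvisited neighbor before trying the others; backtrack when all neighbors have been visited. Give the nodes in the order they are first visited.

KV -> AH -> FG -> MB -> JF -> KM -> UM -> LI -> WY -> XE -> YD -> XF -> XS

Visit KV
KV → AH
AH → FG
FG → MB
MB → JF
JF → KM
KM → UM
UM → LI
LI → WY
WY → XE
XE → YD
YD → XF
XF → XS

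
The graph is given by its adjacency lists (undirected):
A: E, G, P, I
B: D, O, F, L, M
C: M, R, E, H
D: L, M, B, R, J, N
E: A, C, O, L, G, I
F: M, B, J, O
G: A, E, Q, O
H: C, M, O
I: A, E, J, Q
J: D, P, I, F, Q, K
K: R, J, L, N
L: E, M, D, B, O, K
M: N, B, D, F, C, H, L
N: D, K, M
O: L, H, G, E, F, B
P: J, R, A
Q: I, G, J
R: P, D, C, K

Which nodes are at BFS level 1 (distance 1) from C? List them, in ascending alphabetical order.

E, H, M, R

Level 0: C
Level 1: E, H, M, R
Level 2: A, B, D, F, G, I, K, L, N, O, P
Level 3: J, Q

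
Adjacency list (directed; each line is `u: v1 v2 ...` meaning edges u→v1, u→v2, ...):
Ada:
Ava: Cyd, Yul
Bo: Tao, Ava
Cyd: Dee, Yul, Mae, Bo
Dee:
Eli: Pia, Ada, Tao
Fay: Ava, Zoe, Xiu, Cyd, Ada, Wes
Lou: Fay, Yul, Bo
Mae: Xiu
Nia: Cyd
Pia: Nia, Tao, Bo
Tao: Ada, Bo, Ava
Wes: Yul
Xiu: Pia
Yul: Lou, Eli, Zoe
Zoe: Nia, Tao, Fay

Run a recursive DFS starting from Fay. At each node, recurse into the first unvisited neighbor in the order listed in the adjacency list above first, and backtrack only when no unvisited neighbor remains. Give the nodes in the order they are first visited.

Fay, Ava, Cyd, Dee, Yul, Lou, Bo, Tao, Ada, Eli, Pia, Nia, Zoe, Mae, Xiu, Wes

Visit Fay
Fay → Ava
Ava → Cyd
Cyd → Dee
Cyd → Yul
Yul → Lou
Lou → Bo
Bo → Tao
Tao → Ada
Yul → Eli
Eli → Pia
Pia → Nia
Yul → Zoe
Cyd → Mae
Mae → Xiu
Fay → Wes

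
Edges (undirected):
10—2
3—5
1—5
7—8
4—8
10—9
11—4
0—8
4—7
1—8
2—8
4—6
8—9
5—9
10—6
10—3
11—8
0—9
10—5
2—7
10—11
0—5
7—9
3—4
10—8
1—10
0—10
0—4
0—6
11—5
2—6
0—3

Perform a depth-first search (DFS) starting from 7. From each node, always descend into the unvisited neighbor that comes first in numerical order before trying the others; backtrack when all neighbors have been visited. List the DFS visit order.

7 → 2 → 6 → 0 → 3 → 4 → 8 → 1 → 5 → 9 → 10 → 11

Visit 7
7 → 2
2 → 6
6 → 0
0 → 3
3 → 4
4 → 8
8 → 1
1 → 5
5 → 9
9 → 10
10 → 11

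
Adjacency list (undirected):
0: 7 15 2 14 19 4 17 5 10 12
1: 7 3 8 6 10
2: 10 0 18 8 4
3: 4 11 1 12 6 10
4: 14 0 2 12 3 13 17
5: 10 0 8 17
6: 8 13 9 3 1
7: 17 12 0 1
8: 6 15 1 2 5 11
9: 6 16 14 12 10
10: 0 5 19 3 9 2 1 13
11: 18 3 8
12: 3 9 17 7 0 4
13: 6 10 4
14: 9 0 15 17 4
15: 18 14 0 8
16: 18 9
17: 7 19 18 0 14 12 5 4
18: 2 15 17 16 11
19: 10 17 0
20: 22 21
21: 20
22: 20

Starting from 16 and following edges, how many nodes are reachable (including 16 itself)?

20

BFS from 16 visits: 16, 18, 9, 2, 15, 17, 11, 6, 14, 12, 10, 0, 8, 4, 7, 19, 5, 3, 13, 1
Reachable nodes: 20 of 23 total.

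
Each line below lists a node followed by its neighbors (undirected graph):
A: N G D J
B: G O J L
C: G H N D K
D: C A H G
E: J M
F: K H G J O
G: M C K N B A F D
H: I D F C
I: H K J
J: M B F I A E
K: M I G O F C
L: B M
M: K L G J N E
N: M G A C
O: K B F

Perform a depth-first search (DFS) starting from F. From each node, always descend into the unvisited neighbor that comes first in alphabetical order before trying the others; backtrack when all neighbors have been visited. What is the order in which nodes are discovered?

Visit F
F → G
G → A
A → D
D → C
C → H
H → I
I → J
J → B
B → L
L → M
M → E
M → K
K → O
M → N

F → G → A → D → C → H → I → J → B → L → M → E → K → O → N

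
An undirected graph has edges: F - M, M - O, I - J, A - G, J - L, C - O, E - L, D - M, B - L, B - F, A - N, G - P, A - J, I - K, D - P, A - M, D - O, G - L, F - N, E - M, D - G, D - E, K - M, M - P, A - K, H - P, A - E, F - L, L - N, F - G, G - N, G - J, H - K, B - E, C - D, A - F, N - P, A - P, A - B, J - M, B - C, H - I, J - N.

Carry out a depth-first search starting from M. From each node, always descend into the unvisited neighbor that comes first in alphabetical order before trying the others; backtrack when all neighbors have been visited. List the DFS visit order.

M, A, B, C, D, E, L, F, G, J, I, H, K, P, N, O

Visit M
M → A
A → B
B → C
C → D
D → E
E → L
L → F
F → G
G → J
J → I
I → H
H → K
H → P
P → N
D → O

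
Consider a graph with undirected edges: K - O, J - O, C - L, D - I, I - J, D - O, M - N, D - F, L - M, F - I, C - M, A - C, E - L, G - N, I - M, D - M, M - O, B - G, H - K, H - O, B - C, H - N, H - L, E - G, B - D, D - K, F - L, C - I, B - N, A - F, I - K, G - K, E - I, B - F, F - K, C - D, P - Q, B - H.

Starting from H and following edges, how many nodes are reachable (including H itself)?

15

BFS from H visits: H, O, N, L, K, B, M, J, D, G, F, E, C, I, A
Reachable nodes: 15 of 17 total.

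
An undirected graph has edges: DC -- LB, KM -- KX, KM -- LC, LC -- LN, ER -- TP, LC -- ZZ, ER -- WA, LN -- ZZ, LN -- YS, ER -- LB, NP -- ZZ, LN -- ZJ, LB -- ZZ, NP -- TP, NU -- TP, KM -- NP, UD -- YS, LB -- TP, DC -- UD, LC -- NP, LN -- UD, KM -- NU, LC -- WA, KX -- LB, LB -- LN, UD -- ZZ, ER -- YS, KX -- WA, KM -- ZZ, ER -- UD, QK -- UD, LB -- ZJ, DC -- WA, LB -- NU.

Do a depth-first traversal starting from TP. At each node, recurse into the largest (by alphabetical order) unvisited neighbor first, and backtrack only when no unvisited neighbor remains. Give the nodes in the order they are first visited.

Visit TP
TP → NU
NU → LB
LB → ZZ
ZZ → UD
UD → YS
YS → LN
LN → ZJ
LN → LC
LC → WA
WA → KX
KX → KM
KM → NP
WA → ER
WA → DC
UD → QK

TP, NU, LB, ZZ, UD, YS, LN, ZJ, LC, WA, KX, KM, NP, ER, DC, QK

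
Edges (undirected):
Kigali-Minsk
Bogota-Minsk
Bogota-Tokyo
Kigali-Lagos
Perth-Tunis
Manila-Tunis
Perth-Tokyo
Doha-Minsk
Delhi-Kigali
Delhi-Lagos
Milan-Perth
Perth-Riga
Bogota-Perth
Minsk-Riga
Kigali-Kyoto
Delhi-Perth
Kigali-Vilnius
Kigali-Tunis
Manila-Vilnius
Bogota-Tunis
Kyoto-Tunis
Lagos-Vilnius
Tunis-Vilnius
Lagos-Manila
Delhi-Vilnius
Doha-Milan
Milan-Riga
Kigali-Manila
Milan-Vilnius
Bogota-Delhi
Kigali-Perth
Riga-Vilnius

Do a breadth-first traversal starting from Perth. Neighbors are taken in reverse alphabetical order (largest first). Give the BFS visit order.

Visit Perth; enqueue Tunis, Tokyo, Riga, Milan, Kigali, Delhi, Bogota → queue [Tunis, Tokyo, Riga, Milan, Kigali, Delhi, Bogota]
Visit Tunis; enqueue Vilnius, Manila, Kyoto → queue [Tokyo, Riga, Milan, Kigali, Delhi, Bogota, Vilnius, Manila, Kyoto]
Visit Tokyo → queue [Riga, Milan, Kigali, Delhi, Bogota, Vilnius, Manila, Kyoto]
Visit Riga; enqueue Minsk → queue [Milan, Kigali, Delhi, Bogota, Vilnius, Manila, Kyoto, Minsk]
Visit Milan; enqueue Doha → queue [Kigali, Delhi, Bogota, Vilnius, Manila, Kyoto, Minsk, Doha]
Visit Kigali; enqueue Lagos → queue [Delhi, Bogota, Vilnius, Manila, Kyoto, Minsk, Doha, Lagos]
Visit Delhi → queue [Bogota, Vilnius, Manila, Kyoto, Minsk, Doha, Lagos]
Visit Bogota → queue [Vilnius, Manila, Kyoto, Minsk, Doha, Lagos]
Visit Vilnius → queue [Manila, Kyoto, Minsk, Doha, Lagos]
Visit Manila → queue [Kyoto, Minsk, Doha, Lagos]
Visit Kyoto → queue [Minsk, Doha, Lagos]
Visit Minsk → queue [Doha, Lagos]
Visit Doha → queue [Lagos]
Visit Lagos → queue []

Perth → Tunis → Tokyo → Riga → Milan → Kigali → Delhi → Bogota → Vilnius → Manila → Kyoto → Minsk → Doha → Lagos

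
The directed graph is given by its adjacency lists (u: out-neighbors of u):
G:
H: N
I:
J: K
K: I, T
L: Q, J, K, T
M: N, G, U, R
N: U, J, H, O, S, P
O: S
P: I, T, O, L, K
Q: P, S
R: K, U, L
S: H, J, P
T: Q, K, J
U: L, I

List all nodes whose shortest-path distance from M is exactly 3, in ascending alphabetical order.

Level 0: M
Level 1: G, N, R, U
Level 2: H, I, J, K, L, O, P, S
Level 3: Q, T

Q, T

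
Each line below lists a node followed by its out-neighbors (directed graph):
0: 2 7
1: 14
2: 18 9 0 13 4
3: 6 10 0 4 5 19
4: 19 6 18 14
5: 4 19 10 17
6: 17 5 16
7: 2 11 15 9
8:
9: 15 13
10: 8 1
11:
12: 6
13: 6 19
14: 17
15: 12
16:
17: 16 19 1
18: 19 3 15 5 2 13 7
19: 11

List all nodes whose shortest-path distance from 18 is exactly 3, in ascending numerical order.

Level 0: 18
Level 1: 2, 3, 5, 7, 13, 15, 19
Level 2: 0, 4, 6, 9, 10, 11, 12, 17
Level 3: 1, 8, 14, 16

1, 8, 14, 16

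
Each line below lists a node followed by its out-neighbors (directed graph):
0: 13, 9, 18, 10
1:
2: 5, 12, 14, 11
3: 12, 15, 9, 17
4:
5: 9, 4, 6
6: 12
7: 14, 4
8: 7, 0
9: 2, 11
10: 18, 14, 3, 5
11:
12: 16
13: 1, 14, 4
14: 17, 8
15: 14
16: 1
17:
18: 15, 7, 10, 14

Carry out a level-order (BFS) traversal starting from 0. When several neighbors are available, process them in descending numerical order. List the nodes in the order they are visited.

0 -> 18 -> 13 -> 10 -> 9 -> 15 -> 14 -> 7 -> 4 -> 1 -> 5 -> 3 -> 11 -> 2 -> 17 -> 8 -> 6 -> 12 -> 16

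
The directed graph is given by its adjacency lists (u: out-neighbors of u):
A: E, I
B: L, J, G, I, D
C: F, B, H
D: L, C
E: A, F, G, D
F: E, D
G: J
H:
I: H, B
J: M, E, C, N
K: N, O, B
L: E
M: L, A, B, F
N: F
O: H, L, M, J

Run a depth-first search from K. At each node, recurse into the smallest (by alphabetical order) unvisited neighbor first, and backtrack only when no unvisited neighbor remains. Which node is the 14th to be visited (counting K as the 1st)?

N

Visit K
K → B
B → D
D → C
C → F
F → E
E → A
A → I
I → H
E → G
G → J
J → M
M → L
J → N
K → O

Visit order: K, B, D, C, F, E, A, I, H, G, J, M, L, N, O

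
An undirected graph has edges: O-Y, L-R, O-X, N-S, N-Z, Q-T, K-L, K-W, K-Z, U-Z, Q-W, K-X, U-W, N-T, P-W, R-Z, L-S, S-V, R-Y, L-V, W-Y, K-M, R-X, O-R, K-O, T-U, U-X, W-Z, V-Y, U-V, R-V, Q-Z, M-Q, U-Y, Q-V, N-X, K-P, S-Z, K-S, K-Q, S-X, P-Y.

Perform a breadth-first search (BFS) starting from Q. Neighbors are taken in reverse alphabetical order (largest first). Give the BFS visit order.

Visit Q; enqueue Z, W, V, T, M, K → queue [Z, W, V, T, M, K]
Visit Z; enqueue U, S, R, N → queue [W, V, T, M, K, U, S, R, N]
Visit W; enqueue Y, P → queue [V, T, M, K, U, S, R, N, Y, P]
Visit V; enqueue L → queue [T, M, K, U, S, R, N, Y, P, L]
Visit T → queue [M, K, U, S, R, N, Y, P, L]
Visit M → queue [K, U, S, R, N, Y, P, L]
Visit K; enqueue X, O → queue [U, S, R, N, Y, P, L, X, O]
Visit U → queue [S, R, N, Y, P, L, X, O]
Visit S → queue [R, N, Y, P, L, X, O]
Visit R → queue [N, Y, P, L, X, O]
Visit N → queue [Y, P, L, X, O]
Visit Y → queue [P, L, X, O]
Visit P → queue [L, X, O]
Visit L → queue [X, O]
Visit X → queue [O]
Visit O → queue []

Q, Z, W, V, T, M, K, U, S, R, N, Y, P, L, X, O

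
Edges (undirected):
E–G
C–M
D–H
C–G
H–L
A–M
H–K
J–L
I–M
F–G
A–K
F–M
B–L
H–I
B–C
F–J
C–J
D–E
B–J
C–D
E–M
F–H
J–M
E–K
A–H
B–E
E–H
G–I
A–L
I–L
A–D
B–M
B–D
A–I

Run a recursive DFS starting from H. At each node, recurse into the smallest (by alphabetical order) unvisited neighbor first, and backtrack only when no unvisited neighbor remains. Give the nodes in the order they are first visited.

H -> A -> D -> B -> C -> G -> E -> K -> M -> F -> J -> L -> I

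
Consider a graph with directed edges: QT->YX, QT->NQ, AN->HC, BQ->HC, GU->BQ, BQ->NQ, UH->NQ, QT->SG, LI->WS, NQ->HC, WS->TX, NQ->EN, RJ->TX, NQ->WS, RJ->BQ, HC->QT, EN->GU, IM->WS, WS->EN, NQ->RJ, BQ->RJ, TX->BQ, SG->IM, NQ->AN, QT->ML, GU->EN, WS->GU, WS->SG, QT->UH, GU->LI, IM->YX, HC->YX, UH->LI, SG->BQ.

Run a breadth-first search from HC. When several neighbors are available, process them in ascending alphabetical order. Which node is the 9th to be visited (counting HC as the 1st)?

Visit HC; enqueue QT, YX → queue [QT, YX]
Visit QT; enqueue ML, NQ, SG, UH → queue [YX, ML, NQ, SG, UH]
Visit YX → queue [ML, NQ, SG, UH]
Visit ML → queue [NQ, SG, UH]
Visit NQ; enqueue AN, EN, RJ, WS → queue [SG, UH, AN, EN, RJ, WS]
Visit SG; enqueue BQ, IM → queue [UH, AN, EN, RJ, WS, BQ, IM]
Visit UH; enqueue LI → queue [AN, EN, RJ, WS, BQ, IM, LI]
Visit AN → queue [EN, RJ, WS, BQ, IM, LI]
Visit EN; enqueue GU → queue [RJ, WS, BQ, IM, LI, GU]
Visit RJ; enqueue TX → queue [WS, BQ, IM, LI, GU, TX]
Visit WS → queue [BQ, IM, LI, GU, TX]
Visit BQ → queue [IM, LI, GU, TX]
Visit IM → queue [LI, GU, TX]
Visit LI → queue [GU, TX]
Visit GU → queue [TX]
Visit TX → queue []

Visit order: HC, QT, YX, ML, NQ, SG, UH, AN, EN, RJ, WS, BQ, IM, LI, GU, TX

EN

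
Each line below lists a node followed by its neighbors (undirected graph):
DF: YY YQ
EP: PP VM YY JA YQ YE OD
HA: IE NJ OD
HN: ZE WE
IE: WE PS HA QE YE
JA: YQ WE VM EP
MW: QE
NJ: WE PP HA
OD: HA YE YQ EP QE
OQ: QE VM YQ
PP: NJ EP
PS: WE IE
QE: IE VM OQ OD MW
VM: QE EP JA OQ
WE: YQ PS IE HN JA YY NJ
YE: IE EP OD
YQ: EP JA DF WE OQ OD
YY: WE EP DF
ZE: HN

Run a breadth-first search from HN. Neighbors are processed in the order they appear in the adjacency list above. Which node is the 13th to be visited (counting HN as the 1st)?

OD

Visit HN; enqueue ZE, WE → queue [ZE, WE]
Visit ZE → queue [WE]
Visit WE; enqueue YQ, PS, IE, JA, YY, NJ → queue [YQ, PS, IE, JA, YY, NJ]
Visit YQ; enqueue EP, DF, OQ, OD → queue [PS, IE, JA, YY, NJ, EP, DF, OQ, OD]
Visit PS → queue [IE, JA, YY, NJ, EP, DF, OQ, OD]
Visit IE; enqueue HA, QE, YE → queue [JA, YY, NJ, EP, DF, OQ, OD, HA, QE, YE]
Visit JA; enqueue VM → queue [YY, NJ, EP, DF, OQ, OD, HA, QE, YE, VM]
Visit YY → queue [NJ, EP, DF, OQ, OD, HA, QE, YE, VM]
Visit NJ; enqueue PP → queue [EP, DF, OQ, OD, HA, QE, YE, VM, PP]
Visit EP → queue [DF, OQ, OD, HA, QE, YE, VM, PP]
Visit DF → queue [OQ, OD, HA, QE, YE, VM, PP]
Visit OQ → queue [OD, HA, QE, YE, VM, PP]
Visit OD → queue [HA, QE, YE, VM, PP]
Visit HA → queue [QE, YE, VM, PP]
Visit QE; enqueue MW → queue [YE, VM, PP, MW]
Visit YE → queue [VM, PP, MW]
Visit VM → queue [PP, MW]
Visit PP → queue [MW]
Visit MW → queue []

Visit order: HN, ZE, WE, YQ, PS, IE, JA, YY, NJ, EP, DF, OQ, OD, HA, QE, YE, VM, PP, MW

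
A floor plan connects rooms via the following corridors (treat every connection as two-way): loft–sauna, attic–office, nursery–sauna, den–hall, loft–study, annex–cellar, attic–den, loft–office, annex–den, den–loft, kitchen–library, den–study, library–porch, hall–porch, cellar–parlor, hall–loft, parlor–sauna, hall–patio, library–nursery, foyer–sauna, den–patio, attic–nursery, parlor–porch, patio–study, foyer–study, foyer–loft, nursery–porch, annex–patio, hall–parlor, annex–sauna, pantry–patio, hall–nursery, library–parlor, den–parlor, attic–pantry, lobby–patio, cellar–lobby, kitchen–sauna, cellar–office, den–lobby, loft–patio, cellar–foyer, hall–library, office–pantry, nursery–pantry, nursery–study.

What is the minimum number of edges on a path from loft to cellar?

Level 0: loft
Level 1: den, foyer, hall, office, patio, sauna, study
Level 2: annex, attic, cellar, kitchen, library, lobby, nursery, pantry, parlor, porch
cellar first appears at level 2.

2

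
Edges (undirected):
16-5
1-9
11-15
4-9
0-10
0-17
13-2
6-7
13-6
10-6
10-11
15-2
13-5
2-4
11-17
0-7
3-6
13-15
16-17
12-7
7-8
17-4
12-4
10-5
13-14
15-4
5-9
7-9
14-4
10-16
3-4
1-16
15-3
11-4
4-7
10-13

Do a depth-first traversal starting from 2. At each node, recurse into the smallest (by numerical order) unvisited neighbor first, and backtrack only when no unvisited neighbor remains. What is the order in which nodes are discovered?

Visit 2
2 → 4
4 → 3
3 → 6
6 → 7
7 → 0
0 → 10
10 → 5
5 → 9
9 → 1
1 → 16
16 → 17
17 → 11
11 → 15
15 → 13
13 → 14
7 → 8
7 → 12

2 -> 4 -> 3 -> 6 -> 7 -> 0 -> 10 -> 5 -> 9 -> 1 -> 16 -> 17 -> 11 -> 15 -> 13 -> 14 -> 8 -> 12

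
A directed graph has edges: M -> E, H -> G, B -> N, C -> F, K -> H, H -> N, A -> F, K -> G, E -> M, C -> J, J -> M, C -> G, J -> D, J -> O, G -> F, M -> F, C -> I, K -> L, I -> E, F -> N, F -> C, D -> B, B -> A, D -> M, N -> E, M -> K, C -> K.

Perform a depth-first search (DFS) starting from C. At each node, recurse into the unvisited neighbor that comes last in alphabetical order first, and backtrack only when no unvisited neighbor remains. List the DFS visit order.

C → K → L → H → N → E → M → F → G → J → O → D → B → A → I

Visit C
C → K
K → L
K → H
H → N
N → E
E → M
M → F
H → G
C → J
J → O
J → D
D → B
B → A
C → I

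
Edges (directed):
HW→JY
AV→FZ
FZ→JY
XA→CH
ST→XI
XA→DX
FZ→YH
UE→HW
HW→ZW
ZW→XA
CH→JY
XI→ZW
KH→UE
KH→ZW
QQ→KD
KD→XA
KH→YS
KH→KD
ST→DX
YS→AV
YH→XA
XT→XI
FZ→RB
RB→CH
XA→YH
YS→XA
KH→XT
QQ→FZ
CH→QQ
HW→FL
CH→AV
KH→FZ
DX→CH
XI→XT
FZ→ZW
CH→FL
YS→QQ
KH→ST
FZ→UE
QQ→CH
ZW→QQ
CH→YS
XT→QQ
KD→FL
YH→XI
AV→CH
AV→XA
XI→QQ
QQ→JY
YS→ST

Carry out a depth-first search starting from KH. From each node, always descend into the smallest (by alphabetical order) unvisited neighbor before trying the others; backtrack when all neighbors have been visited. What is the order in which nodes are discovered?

Visit KH
KH → FZ
FZ → JY
FZ → RB
RB → CH
CH → AV
AV → XA
XA → DX
XA → YH
YH → XI
XI → QQ
QQ → KD
KD → FL
XI → XT
XI → ZW
CH → YS
YS → ST
FZ → UE
UE → HW

KH, FZ, JY, RB, CH, AV, XA, DX, YH, XI, QQ, KD, FL, XT, ZW, YS, ST, UE, HW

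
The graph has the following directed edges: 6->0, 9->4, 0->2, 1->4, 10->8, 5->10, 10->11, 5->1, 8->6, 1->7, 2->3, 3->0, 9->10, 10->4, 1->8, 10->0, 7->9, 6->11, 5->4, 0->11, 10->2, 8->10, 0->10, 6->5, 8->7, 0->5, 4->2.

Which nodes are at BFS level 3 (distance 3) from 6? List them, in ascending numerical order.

Level 0: 6
Level 1: 0, 5, 11
Level 2: 1, 2, 4, 10
Level 3: 3, 7, 8
Level 4: 9

3, 7, 8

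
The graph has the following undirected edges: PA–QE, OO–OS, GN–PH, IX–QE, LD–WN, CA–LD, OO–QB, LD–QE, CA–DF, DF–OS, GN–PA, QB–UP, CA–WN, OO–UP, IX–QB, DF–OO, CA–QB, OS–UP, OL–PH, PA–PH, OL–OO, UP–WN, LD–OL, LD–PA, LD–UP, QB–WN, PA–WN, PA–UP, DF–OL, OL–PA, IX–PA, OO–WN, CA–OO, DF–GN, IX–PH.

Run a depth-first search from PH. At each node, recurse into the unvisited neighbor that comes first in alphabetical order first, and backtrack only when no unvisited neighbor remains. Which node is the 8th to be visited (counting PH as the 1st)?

OS

Visit PH
PH → GN
GN → DF
DF → CA
CA → LD
LD → OL
OL → OO
OO → OS
OS → UP
UP → PA
PA → IX
IX → QB
QB → WN
IX → QE

Visit order: PH, GN, DF, CA, LD, OL, OO, OS, UP, PA, IX, QB, WN, QE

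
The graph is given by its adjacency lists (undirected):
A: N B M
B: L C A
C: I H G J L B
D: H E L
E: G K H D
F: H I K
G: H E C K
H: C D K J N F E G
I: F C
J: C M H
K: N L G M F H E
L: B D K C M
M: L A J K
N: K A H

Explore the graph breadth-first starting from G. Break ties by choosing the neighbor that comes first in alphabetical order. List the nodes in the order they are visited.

G → C → E → H → K → B → I → J → L → D → F → N → M → A

Visit G; enqueue C, E, H, K → queue [C, E, H, K]
Visit C; enqueue B, I, J, L → queue [E, H, K, B, I, J, L]
Visit E; enqueue D → queue [H, K, B, I, J, L, D]
Visit H; enqueue F, N → queue [K, B, I, J, L, D, F, N]
Visit K; enqueue M → queue [B, I, J, L, D, F, N, M]
Visit B; enqueue A → queue [I, J, L, D, F, N, M, A]
Visit I → queue [J, L, D, F, N, M, A]
Visit J → queue [L, D, F, N, M, A]
Visit L → queue [D, F, N, M, A]
Visit D → queue [F, N, M, A]
Visit F → queue [N, M, A]
Visit N → queue [M, A]
Visit M → queue [A]
Visit A → queue []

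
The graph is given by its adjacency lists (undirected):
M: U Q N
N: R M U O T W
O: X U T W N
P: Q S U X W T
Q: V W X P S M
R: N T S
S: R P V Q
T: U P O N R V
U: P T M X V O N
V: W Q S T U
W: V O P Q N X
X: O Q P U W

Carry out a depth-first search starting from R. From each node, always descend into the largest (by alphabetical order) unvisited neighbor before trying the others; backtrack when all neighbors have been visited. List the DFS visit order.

Visit R
R → T
T → V
V → W
W → X
X → U
U → P
P → S
S → Q
Q → M
M → N
N → O

R, T, V, W, X, U, P, S, Q, M, N, O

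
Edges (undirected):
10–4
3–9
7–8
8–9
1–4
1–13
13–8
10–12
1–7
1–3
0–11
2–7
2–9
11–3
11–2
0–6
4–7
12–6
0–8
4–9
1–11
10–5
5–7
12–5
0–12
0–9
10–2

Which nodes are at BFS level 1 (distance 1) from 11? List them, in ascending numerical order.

0, 1, 2, 3

Level 0: 11
Level 1: 0, 1, 2, 3
Level 2: 4, 6, 7, 8, 9, 10, 12, 13
Level 3: 5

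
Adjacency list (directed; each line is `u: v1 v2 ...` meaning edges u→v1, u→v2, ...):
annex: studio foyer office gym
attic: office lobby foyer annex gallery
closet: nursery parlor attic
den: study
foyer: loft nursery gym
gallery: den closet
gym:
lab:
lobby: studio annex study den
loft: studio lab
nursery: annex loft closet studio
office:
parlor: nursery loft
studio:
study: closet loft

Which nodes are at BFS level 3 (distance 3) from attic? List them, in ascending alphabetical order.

Level 0: attic
Level 1: annex, foyer, gallery, lobby, office
Level 2: closet, den, gym, loft, nursery, studio, study
Level 3: lab, parlor

lab, parlor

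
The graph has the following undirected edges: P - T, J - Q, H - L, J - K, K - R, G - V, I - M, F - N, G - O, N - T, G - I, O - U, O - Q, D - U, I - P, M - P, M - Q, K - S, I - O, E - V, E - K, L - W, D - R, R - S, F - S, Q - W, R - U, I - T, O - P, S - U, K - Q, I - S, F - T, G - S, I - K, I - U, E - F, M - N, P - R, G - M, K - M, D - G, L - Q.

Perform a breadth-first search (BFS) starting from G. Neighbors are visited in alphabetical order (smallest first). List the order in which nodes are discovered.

G, D, I, M, O, S, V, R, U, K, P, T, N, Q, F, E, J, L, W, H

Visit G; enqueue D, I, M, O, S, V → queue [D, I, M, O, S, V]
Visit D; enqueue R, U → queue [I, M, O, S, V, R, U]
Visit I; enqueue K, P, T → queue [M, O, S, V, R, U, K, P, T]
Visit M; enqueue N, Q → queue [O, S, V, R, U, K, P, T, N, Q]
Visit O → queue [S, V, R, U, K, P, T, N, Q]
Visit S; enqueue F → queue [V, R, U, K, P, T, N, Q, F]
Visit V; enqueue E → queue [R, U, K, P, T, N, Q, F, E]
Visit R → queue [U, K, P, T, N, Q, F, E]
Visit U → queue [K, P, T, N, Q, F, E]
Visit K; enqueue J → queue [P, T, N, Q, F, E, J]
Visit P → queue [T, N, Q, F, E, J]
Visit T → queue [N, Q, F, E, J]
Visit N → queue [Q, F, E, J]
Visit Q; enqueue L, W → queue [F, E, J, L, W]
Visit F → queue [E, J, L, W]
Visit E → queue [J, L, W]
Visit J → queue [L, W]
Visit L; enqueue H → queue [W, H]
Visit W → queue [H]
Visit H → queue []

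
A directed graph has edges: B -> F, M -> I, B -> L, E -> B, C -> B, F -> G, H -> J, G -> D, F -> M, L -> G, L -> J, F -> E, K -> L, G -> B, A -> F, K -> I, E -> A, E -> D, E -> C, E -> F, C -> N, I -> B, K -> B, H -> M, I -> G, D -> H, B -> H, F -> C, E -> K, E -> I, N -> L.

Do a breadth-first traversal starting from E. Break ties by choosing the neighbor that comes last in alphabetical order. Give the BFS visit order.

E K I F D C B A L G M H N J

Visit E; enqueue K, I, F, D, C, B, A → queue [K, I, F, D, C, B, A]
Visit K; enqueue L → queue [I, F, D, C, B, A, L]
Visit I; enqueue G → queue [F, D, C, B, A, L, G]
Visit F; enqueue M → queue [D, C, B, A, L, G, M]
Visit D; enqueue H → queue [C, B, A, L, G, M, H]
Visit C; enqueue N → queue [B, A, L, G, M, H, N]
Visit B → queue [A, L, G, M, H, N]
Visit A → queue [L, G, M, H, N]
Visit L; enqueue J → queue [G, M, H, N, J]
Visit G → queue [M, H, N, J]
Visit M → queue [H, N, J]
Visit H → queue [N, J]
Visit N → queue [J]
Visit J → queue []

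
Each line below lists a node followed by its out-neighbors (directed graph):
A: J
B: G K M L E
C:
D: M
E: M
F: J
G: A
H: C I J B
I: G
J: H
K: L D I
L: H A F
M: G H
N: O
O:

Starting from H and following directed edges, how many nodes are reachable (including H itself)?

BFS from H visits: H, B, C, I, J, E, G, K, L, M, A, D, F
Reachable nodes: 13 of 15 total.

13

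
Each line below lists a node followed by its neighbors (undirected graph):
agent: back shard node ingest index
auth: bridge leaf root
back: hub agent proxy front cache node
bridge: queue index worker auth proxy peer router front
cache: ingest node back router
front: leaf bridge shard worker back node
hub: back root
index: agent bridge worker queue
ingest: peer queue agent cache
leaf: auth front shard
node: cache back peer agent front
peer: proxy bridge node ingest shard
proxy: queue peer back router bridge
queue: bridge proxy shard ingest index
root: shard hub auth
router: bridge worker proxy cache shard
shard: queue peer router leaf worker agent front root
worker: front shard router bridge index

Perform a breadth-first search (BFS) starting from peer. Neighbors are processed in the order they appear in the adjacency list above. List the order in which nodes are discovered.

peer → proxy → bridge → node → ingest → shard → queue → back → router → index → worker → auth → front → cache → agent → leaf → root → hub

Visit peer; enqueue proxy, bridge, node, ingest, shard → queue [proxy, bridge, node, ingest, shard]
Visit proxy; enqueue queue, back, router → queue [bridge, node, ingest, shard, queue, back, router]
Visit bridge; enqueue index, worker, auth, front → queue [node, ingest, shard, queue, back, router, index, worker, auth, front]
Visit node; enqueue cache, agent → queue [ingest, shard, queue, back, router, index, worker, auth, front, cache, agent]
Visit ingest → queue [shard, queue, back, router, index, worker, auth, front, cache, agent]
Visit shard; enqueue leaf, root → queue [queue, back, router, index, worker, auth, front, cache, agent, leaf, root]
Visit queue → queue [back, router, index, worker, auth, front, cache, agent, leaf, root]
Visit back; enqueue hub → queue [router, index, worker, auth, front, cache, agent, leaf, root, hub]
Visit router → queue [index, worker, auth, front, cache, agent, leaf, root, hub]
Visit index → queue [worker, auth, front, cache, agent, leaf, root, hub]
Visit worker → queue [auth, front, cache, agent, leaf, root, hub]
Visit auth → queue [front, cache, agent, leaf, root, hub]
Visit front → queue [cache, agent, leaf, root, hub]
Visit cache → queue [agent, leaf, root, hub]
Visit agent → queue [leaf, root, hub]
Visit leaf → queue [root, hub]
Visit root → queue [hub]
Visit hub → queue []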